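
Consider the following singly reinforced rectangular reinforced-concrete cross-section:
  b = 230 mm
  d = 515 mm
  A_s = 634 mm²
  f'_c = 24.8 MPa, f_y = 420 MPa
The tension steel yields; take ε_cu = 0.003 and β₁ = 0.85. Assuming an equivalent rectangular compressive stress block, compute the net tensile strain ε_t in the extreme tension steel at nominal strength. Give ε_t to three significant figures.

ε_t ≈ 0.0209

a = A_s f_y/(0.85 f'_c b) = 54.92 mm.
β₁ = 0.85, so c = a/β₁ = 54.92/0.85 = 64.61 mm.
From the linear strain diagram with ε_cu = 0.003: ε_t = 0.003 (d − c)/c = 0.003 × (515 − 64.61)/64.61 = 0.0209.
Since ε_t ≥ 0.005, the section is tension-controlled.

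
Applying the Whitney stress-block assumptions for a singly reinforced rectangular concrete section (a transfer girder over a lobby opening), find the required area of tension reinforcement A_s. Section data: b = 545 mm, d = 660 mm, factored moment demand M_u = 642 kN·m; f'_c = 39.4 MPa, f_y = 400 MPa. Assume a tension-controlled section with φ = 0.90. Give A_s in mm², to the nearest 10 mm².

M_n = M_u/φ = 642/0.90 = 713.333 kN·m.
With M_n = 0.85 f'_c a b (d − a/2), solve the quadratic for a:
a = d − √(d² − 2M_n/(0.85 f'_c b)) = 660 − √(660² − 2 × 713.333×10⁶/(0.85 × 39.4 × 545)) = 62.14 mm.
A_s = 0.85 f'_c a b / f_y = 0.85 × 39.4 × 62.14 × 545 / 400 = 2835.5 mm².

A_s ≈ 2840 mm²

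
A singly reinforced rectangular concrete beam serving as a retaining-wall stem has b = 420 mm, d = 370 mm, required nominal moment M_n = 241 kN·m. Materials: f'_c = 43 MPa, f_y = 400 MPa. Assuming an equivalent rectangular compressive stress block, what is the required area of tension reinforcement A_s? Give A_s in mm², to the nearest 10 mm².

With M_n = 0.85 f'_c a b (d − a/2), solve the quadratic for a:
a = d − √(d² − 2M_n/(0.85 f'_c b)) = 370 − √(370² − 2 × 241×10⁶/(0.85 × 43 × 420)) = 45.19 mm.
A_s = 0.85 f'_c a b / f_y = 0.85 × 43 × 45.19 × 420 / 400 = 1734.3 mm².

A_s ≈ 1730 mm²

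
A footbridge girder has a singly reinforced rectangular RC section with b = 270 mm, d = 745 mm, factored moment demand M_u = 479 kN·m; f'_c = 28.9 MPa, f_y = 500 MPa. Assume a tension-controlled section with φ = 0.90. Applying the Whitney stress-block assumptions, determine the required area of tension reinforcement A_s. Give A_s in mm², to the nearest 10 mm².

M_n = M_u/φ = 479/0.90 = 532.222 kN·m.
With M_n = 0.85 f'_c a b (d − a/2), solve the quadratic for a:
a = d − √(d² − 2M_n/(0.85 f'_c b)) = 745 − √(745² − 2 × 532.222×10⁶/(0.85 × 28.9 × 270)) = 116.88 mm.
A_s = 0.85 f'_c a b / f_y = 0.85 × 28.9 × 116.88 × 270 / 500 = 1550.4 mm².

A_s ≈ 1550 mm²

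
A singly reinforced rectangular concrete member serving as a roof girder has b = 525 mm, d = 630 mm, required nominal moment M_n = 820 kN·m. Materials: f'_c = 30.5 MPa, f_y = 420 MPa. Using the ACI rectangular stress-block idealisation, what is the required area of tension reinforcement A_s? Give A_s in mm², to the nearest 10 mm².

With M_n = 0.85 f'_c a b (d − a/2), solve the quadratic for a:
a = d − √(d² − 2M_n/(0.85 f'_c b)) = 630 − √(630² − 2 × 820×10⁶/(0.85 × 30.5 × 525)) = 104.26 mm.
A_s = 0.85 f'_c a b / f_y = 0.85 × 30.5 × 104.26 × 525 / 420 = 3378.7 mm².

A_s ≈ 3380 mm²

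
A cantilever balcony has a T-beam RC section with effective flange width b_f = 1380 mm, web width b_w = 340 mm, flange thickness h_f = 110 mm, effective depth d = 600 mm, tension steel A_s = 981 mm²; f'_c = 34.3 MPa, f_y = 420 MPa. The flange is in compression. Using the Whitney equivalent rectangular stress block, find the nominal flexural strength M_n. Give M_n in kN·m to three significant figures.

M_n ≈ 245 kN·m

Tension: T = A_s f_y = 981 × 420 = 412020 N.
Try a within the flange: a = T/(0.85 f'_c b_f) = 412020/(0.85 × 34.3 × 1380) = 10.24 mm.
Since a = 10.24 ≤ h_f = 110 mm, the stress block lies entirely in the flange; analyse as a rectangular beam of width b_f.
M_n = T(d − a/2) = 412020 × (600 − 5.12) = 245.10 × 10⁶ N·mm.
M_n = 245.10 kN·m.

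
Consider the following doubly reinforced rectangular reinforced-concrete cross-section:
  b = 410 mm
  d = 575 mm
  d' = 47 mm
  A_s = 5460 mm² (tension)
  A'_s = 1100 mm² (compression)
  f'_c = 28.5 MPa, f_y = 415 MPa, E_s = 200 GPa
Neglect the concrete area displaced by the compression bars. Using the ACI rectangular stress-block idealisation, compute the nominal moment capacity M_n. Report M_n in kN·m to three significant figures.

Assume both tension and compression steel yield.
Net tension couple steel: A_s − A'_s = 4360 mm².
a = (A_s − A'_s) f_y / (0.85 f'_c b) = 1809400/(0.85 × 28.5 × 410) = 182.17 mm.
c = a/β₁ = 182.17/0.846 = 215.33 mm; ε'_s = 0.003(c − d')/c = 0.0023 ≥ f_y/E_s = 0.0021, so compression steel does yield.
M_n = (A_s − A'_s) f_y (d − a/2) + A'_s f_y (d − d') = [1809400 × (575 − 91.085) + 456500 × (575 − 47)] × 10⁻⁶ = 875.60 + 241.03 = 1116.63 kN·m.

M_n ≈ 1120 kN·m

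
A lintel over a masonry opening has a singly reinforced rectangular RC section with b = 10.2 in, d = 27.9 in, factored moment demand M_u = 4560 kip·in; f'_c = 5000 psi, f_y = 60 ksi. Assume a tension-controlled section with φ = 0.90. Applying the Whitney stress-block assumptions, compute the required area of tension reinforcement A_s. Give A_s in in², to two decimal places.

A_s ≈ 3.30 in²

M_n = M_u/φ = 4560/0.90 = 5066.67 kip·in.
From M_n = 0.85 f'_c a b (d − a/2):
a = d − √(d² − 2M_n/(0.85 f'_c b)) = 27.9 − √(27.9² − 2 × 5066.67/(0.85 × 5 × 10.2)) = 4.562 in.
A_s = 0.85 f'_c a b / f_y = 0.85 × 5 × 4.562 × 10.2 / 60 = 3.296 in².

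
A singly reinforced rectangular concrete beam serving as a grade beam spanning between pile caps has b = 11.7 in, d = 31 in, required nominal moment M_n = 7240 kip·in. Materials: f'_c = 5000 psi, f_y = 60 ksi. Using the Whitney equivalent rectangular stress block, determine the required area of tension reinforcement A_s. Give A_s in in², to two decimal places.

A_s ≈ 4.24 in²

From M_n = 0.85 f'_c a b (d − a/2):
a = d − √(d² − 2M_n/(0.85 f'_c b)) = 31 − √(31² − 2 × 7240/(0.85 × 5 × 11.7)) = 5.120 in.
A_s = 0.85 f'_c a b / f_y = 0.85 × 5 × 5.120 × 11.7 / 60 = 4.243 in².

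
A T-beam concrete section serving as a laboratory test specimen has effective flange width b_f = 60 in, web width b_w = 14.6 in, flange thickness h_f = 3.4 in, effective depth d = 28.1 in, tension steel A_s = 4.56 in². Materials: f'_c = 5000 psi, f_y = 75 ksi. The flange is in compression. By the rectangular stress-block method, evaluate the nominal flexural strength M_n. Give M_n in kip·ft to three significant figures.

M_n ≈ 782 kip·ft

Tension: T = A_s f_y = 4.56 × 75 = 342 kips.
Try a within the flange: a = T/(0.85 f'_c b_f) = 342/(0.85 × 5 × 60) = 1.341 in.
Since a = 1.341 ≤ h_f = 3.4 in, the stress block lies entirely in the flange; analyse as a rectangular beam of width b_f.
M_n = T(d − a/2) = 342 × (28.1 − 0.6705) = 9380.9 kip·in.
M_n = 9380.9/12 = 781.74 kip·ft.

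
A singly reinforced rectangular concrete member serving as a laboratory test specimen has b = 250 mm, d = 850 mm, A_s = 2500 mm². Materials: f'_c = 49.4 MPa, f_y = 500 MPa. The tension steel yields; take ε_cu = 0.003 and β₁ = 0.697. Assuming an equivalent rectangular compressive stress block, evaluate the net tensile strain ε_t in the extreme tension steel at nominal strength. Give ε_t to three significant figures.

a = A_s f_y/(0.85 f'_c b) = 119.08 mm.
β₁ = 0.697, so c = a/β₁ = 119.08/0.697 = 170.85 mm.
From the linear strain diagram with ε_cu = 0.003: ε_t = 0.003 (d − c)/c = 0.003 × (850 − 170.85)/170.85 = 0.0119.
Since ε_t ≥ 0.005, the section is tension-controlled.

ε_t ≈ 0.0119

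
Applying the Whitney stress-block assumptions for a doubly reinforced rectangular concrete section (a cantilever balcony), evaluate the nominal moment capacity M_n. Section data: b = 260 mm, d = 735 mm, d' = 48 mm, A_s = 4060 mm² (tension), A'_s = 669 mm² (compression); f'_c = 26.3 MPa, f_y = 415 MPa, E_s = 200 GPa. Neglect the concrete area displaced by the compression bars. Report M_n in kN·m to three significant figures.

Assume both tension and compression steel yield.
Net tension couple steel: A_s − A'_s = 3391 mm².
a = (A_s − A'_s) f_y / (0.85 f'_c b) = 1407265/(0.85 × 26.3 × 260) = 242.12 mm.
c = a/β₁ = 242.12/0.85 = 284.85 mm; ε'_s = 0.003(c − d')/c = 0.0025 ≥ f_y/E_s = 0.0021, so compression steel does yield.
M_n = (A_s − A'_s) f_y (d − a/2) + A'_s f_y (d − d') = [1407265 × (735 − 121.06) + 277635 × (735 − 48)] × 10⁻⁶ = 863.98 + 190.74 = 1054.72 kN·m.

M_n ≈ 1050 kN·m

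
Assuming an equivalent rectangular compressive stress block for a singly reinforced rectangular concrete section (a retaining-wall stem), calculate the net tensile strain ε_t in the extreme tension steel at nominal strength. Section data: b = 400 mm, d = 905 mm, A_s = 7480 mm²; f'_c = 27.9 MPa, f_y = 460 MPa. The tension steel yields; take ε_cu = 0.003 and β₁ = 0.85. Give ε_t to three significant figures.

ε_t ≈ 0.00336

a = A_s f_y/(0.85 f'_c b) = 362.72 mm.
β₁ = 0.85, so c = a/β₁ = 362.72/0.85 = 426.73 mm.
From the linear strain diagram with ε_cu = 0.003: ε_t = 0.003 (d − c)/c = 0.003 × (905 − 426.73)/426.73 = 0.00336.
ε_t < 0.004 — the section is over-reinforced for flexure under ACI limits.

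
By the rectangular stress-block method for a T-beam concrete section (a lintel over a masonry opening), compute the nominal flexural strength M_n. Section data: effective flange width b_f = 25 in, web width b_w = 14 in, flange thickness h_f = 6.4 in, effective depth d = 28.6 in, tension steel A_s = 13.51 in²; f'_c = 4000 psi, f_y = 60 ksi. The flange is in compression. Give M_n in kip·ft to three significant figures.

Tension: T = A_s f_y = 13.51 × 60 = 810.6 kips.
Try a within the flange: a = T/(0.85 f'_c b_f) = 810.6/(0.85 × 4 × 25) = 9.536 in.
a = 9.536 > h_f = 6.4 in: the block extends into the web. Split into flange-overhang and web parts.
C_f = 0.85 f'_c (b_f − b_w) h_f = 0.85 × 4 × (25 − 14) × 6.4 = 239.4 kips.
Remaining web compression depth: a_w = (T − C_f)/(0.85 f'_c b_w) = (810.6 − 239.4)/(0.85 × 4 × 14) = 12.000 in.
M_n = C_f(d − h_f/2) + (T − C_f)(d − a_w/2) = 239.4 × (28.6 − 3.2) + 571.2 × (28.6 − 6) = 6080.8 + 12909.1 = 18989.9 kip·in.
M_n = 18989.9/12 = 1582.49 kip·ft.

M_n ≈ 1580 kip·ft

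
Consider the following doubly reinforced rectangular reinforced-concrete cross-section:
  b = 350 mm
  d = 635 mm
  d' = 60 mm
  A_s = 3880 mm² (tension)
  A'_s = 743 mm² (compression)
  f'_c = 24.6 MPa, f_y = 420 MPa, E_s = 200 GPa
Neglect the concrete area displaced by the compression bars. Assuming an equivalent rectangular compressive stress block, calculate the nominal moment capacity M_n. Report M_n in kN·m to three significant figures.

Assume both tension and compression steel yield.
Net tension couple steel: A_s − A'_s = 3137 mm².
a = (A_s − A'_s) f_y / (0.85 f'_c b) = 1317540/(0.85 × 24.6 × 350) = 180.03 mm.
c = a/β₁ = 180.03/0.85 = 211.80 mm; ε'_s = 0.003(c − d')/c = 0.0022 ≥ f_y/E_s = 0.0021, so compression steel does yield.
M_n = (A_s − A'_s) f_y (d − a/2) + A'_s f_y (d − d') = [1317540 × (635 − 90.015) + 312060 × (635 − 60)] × 10⁻⁶ = 718.04 + 179.43 = 897.47 kN·m.

M_n ≈ 897 kN·m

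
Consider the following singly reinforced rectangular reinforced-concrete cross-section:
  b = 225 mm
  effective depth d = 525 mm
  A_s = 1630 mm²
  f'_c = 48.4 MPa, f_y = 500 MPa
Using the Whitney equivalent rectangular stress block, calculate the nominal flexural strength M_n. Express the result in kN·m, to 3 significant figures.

M_n ≈ 392 kN·m

T = A_s f_y = 1630 × 500 = 815000 N = 815 kN.
From C = T: a = T/(0.85 f'_c b) = 815000/(0.85 × 48.4 × 225) = 88.05 mm.
M_n = T(d − a/2) = 815 kN × (525 − 44.025) mm = 391.99 kN·m.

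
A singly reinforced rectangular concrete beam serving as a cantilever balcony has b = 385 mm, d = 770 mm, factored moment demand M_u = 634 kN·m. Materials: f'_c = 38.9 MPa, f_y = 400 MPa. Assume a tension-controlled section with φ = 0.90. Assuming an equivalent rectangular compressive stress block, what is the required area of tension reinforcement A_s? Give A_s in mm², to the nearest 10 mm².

M_n = M_u/φ = 634/0.90 = 704.444 kN·m.
With M_n = 0.85 f'_c a b (d − a/2), solve the quadratic for a:
a = d − √(d² − 2M_n/(0.85 f'_c b)) = 770 − √(770² − 2 × 704.444×10⁶/(0.85 × 38.9 × 385)) = 75.58 mm.
A_s = 0.85 f'_c a b / f_y = 0.85 × 38.9 × 75.58 × 385 / 400 = 2405.3 mm².

A_s ≈ 2410 mm²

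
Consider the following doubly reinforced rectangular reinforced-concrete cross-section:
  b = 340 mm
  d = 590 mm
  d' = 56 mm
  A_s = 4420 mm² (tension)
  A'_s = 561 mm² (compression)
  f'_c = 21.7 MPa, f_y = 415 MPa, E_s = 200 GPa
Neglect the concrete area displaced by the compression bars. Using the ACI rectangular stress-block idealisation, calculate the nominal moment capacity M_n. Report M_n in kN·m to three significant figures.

Assume both tension and compression steel yield.
Net tension couple steel: A_s − A'_s = 3859 mm².
a = (A_s − A'_s) f_y / (0.85 f'_c b) = 1601485/(0.85 × 21.7 × 340) = 255.37 mm.
c = a/β₁ = 255.37/0.85 = 300.44 mm; ε'_s = 0.003(c − d')/c = 0.0024 ≥ f_y/E_s = 0.0021, so compression steel does yield.
M_n = (A_s − A'_s) f_y (d − a/2) + A'_s f_y (d − d') = [1601485 × (590 − 127.685) + 232815 × (590 − 56)] × 10⁻⁶ = 740.39 + 124.32 = 864.71 kN·m.

M_n ≈ 865 kN·m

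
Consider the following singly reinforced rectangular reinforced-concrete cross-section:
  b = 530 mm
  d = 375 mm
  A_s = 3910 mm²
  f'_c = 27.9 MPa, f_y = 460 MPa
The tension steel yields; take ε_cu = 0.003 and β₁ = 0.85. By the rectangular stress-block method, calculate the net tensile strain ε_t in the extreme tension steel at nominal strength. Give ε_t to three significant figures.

a = A_s f_y/(0.85 f'_c b) = 143.10 mm.
β₁ = 0.85, so c = a/β₁ = 143.10/0.85 = 168.35 mm.
From the linear strain diagram with ε_cu = 0.003: ε_t = 0.003 (d − c)/c = 0.003 × (375 − 168.35)/168.35 = 0.00368.
ε_t < 0.004 — the section is over-reinforced for flexure under ACI limits.

ε_t ≈ 0.00368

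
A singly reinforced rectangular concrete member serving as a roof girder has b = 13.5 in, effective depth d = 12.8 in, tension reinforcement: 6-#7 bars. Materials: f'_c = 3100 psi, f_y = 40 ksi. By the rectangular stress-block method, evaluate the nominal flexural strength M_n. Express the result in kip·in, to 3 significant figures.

A_s = 6 × 0.6 = 3.6 in².
T = A_s f_y = 3.6 × 40 = 144 kips.
a = T/(0.85 f'_c b) = 144/(0.85 × 3.1 × 13.5) = 4.048 in.
M_n = T(d − a/2) = 144 × (12.8 − 2.024) = 1551.7 kip·in.

M_n ≈ 1550 kip·in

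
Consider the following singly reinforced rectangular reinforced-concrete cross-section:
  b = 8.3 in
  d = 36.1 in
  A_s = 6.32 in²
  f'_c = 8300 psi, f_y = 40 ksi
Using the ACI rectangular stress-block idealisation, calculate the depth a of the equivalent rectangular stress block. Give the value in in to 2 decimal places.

T = A_s f_y = 6.32 × 40 = 252.8 kips.
a = T/(0.85 f'_c b) = 252.8/(0.85 × 8.3 × 8.3) = 4.32 in.

a ≈ 4.32 in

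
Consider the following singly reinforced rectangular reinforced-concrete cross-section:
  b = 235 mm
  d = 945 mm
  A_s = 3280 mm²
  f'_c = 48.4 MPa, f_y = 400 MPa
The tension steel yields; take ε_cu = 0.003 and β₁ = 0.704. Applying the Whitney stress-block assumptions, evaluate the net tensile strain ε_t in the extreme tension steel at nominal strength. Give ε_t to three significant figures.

ε_t ≈ 0.0117

a = A_s f_y/(0.85 f'_c b) = 135.71 mm.
β₁ = 0.704, so c = a/β₁ = 135.71/0.704 = 192.77 mm.
From the linear strain diagram with ε_cu = 0.003: ε_t = 0.003 (d − c)/c = 0.003 × (945 − 192.77)/192.77 = 0.0117.
Since ε_t ≥ 0.005, the section is tension-controlled.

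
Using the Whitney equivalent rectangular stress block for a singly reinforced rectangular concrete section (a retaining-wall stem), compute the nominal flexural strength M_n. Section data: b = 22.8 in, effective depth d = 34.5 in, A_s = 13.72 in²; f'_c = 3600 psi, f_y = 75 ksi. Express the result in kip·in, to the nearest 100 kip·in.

M_n ≈ 27900 kip·in

T = A_s f_y = 13.72 × 75 = 1029 kips.
a = T/(0.85 f'_c b) = 1029/(0.85 × 3.6 × 22.8) = 14.749 in.
M_n = T(d − a/2) = 1029 × (34.5 − 7.3745) = 27912.1 kip·in.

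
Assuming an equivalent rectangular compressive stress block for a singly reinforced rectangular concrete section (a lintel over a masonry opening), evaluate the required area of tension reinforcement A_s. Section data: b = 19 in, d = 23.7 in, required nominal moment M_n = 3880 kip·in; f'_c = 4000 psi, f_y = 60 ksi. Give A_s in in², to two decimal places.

A_s ≈ 2.89 in²

From M_n = 0.85 f'_c a b (d − a/2):
a = d − √(d² − 2M_n/(0.85 f'_c b)) = 23.7 − √(23.7² − 2 × 3880/(0.85 × 4 × 19)) = 2.687 in.
A_s = 0.85 f'_c a b / f_y = 0.85 × 4 × 2.687 × 19 / 60 = 2.893 in².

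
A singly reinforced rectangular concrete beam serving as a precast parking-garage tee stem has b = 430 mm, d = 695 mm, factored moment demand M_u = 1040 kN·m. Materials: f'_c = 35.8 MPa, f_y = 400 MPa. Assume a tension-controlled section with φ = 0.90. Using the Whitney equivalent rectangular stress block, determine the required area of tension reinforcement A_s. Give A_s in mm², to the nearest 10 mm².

A_s ≈ 4630 mm²

M_n = M_u/φ = 1040/0.90 = 1155.56 kN·m.
With M_n = 0.85 f'_c a b (d − a/2), solve the quadratic for a:
a = d − √(d² − 2M_n/(0.85 f'_c b)) = 695 − √(695² − 2 × 1155.56×10⁶/(0.85 × 35.8 × 430)) = 141.47 mm.
A_s = 0.85 f'_c a b / f_y = 0.85 × 35.8 × 141.47 × 430 / 400 = 4627.8 mm².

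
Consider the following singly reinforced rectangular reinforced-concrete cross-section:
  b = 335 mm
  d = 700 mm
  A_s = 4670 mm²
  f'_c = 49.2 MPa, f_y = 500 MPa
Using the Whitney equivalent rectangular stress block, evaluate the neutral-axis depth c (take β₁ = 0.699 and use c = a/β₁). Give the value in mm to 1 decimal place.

c ≈ 238.4 mm

T = A_s f_y = 4670 × 500 = 2335000 N = 2335 kN.
Setting C = 0.85 f'_c a b equal to T: a = 2335000/(0.85 × 49.2 × 335) = 166.670 mm.
With β₁ = 0.699, c = a/β₁ = 166.670/0.699 = 238.4 mm.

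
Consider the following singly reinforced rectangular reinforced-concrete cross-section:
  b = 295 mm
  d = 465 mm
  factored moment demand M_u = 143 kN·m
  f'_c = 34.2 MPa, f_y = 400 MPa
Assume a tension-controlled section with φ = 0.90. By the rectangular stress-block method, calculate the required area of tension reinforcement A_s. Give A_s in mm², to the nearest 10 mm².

M_n = M_u/φ = 143/0.90 = 158.889 kN·m.
With M_n = 0.85 f'_c a b (d − a/2), solve the quadratic for a:
a = d − √(d² − 2M_n/(0.85 f'_c b)) = 465 − √(465² − 2 × 158.889×10⁶/(0.85 × 34.2 × 295)) = 41.72 mm.
A_s = 0.85 f'_c a b / f_y = 0.85 × 34.2 × 41.72 × 295 / 400 = 894.4 mm².

A_s ≈ 890 mm²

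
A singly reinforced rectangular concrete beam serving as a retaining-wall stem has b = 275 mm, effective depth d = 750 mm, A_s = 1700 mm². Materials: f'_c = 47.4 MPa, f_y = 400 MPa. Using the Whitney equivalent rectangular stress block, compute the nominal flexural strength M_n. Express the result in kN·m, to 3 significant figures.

M_n ≈ 489 kN·m

T = A_s f_y = 1700 × 400 = 680000 N = 680 kN.
From C = T: a = T/(0.85 f'_c b) = 680000/(0.85 × 47.4 × 275) = 61.37 mm.
M_n = T(d − a/2) = 680 kN × (750 − 30.685) mm = 489.13 kN·m.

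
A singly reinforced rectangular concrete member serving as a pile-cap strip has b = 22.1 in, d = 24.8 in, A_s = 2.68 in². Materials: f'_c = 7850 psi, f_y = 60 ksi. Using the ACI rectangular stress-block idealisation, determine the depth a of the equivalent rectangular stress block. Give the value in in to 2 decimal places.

T = A_s f_y = 2.68 × 60 = 160.8 kips.
a = T/(0.85 f'_c b) = 160.8/(0.85 × 7.85 × 22.1) = 1.09 in.

a ≈ 1.09 in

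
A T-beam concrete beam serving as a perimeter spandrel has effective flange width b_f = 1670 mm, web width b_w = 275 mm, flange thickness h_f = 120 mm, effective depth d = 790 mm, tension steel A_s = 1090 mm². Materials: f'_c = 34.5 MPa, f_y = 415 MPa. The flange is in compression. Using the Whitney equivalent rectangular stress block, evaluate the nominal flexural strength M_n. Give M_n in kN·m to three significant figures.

Tension: T = A_s f_y = 1090 × 415 = 452350 N.
Try a within the flange: a = T/(0.85 f'_c b_f) = 452350/(0.85 × 34.5 × 1670) = 9.24 mm.
Since a = 9.24 ≤ h_f = 120 mm, the stress block lies entirely in the flange; analyse as a rectangular beam of width b_f.
M_n = T(d − a/2) = 452350 × (790 − 4.62) = 355.27 × 10⁶ N·mm.
M_n = 355.27 kN·m.

M_n ≈ 355 kN·m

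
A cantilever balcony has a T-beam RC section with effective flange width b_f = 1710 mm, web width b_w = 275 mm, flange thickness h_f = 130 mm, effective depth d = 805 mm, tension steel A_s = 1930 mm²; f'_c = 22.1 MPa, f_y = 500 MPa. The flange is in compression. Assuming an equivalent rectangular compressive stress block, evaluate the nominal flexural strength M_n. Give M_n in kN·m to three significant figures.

M_n ≈ 762 kN·m

Tension: T = A_s f_y = 1930 × 500 = 965000 N.
Try a within the flange: a = T/(0.85 f'_c b_f) = 965000/(0.85 × 22.1 × 1710) = 30.04 mm.
Since a = 30.04 ≤ h_f = 130 mm, the stress block lies entirely in the flange; analyse as a rectangular beam of width b_f.
M_n = T(d − a/2) = 965000 × (805 − 15.02) = 762.33 × 10⁶ N·mm.
M_n = 762.33 kN·m.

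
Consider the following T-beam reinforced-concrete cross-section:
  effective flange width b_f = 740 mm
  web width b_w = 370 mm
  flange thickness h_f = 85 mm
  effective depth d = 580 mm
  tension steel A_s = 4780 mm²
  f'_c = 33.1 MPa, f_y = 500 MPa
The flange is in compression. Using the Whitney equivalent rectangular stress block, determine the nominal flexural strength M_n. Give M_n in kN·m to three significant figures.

M_n ≈ 1240 kN·m

Tension: T = A_s f_y = 4780 × 500 = 2390000 N.
Try a within the flange: a = T/(0.85 f'_c b_f) = 2390000/(0.85 × 33.1 × 740) = 114.79 mm.
a = 114.79 > h_f = 85 mm: the block extends into the web. Split into flange-overhang and web parts.
C_f = 0.85 f'_c (b_f − b_w) h_f = 0.85 × 33.1 × (740 − 370) × 85 = 884846 N.
Remaining web compression depth: a_w = (T − C_f)/(0.85 f'_c b_w) = (2390000 − 884846)/(0.85 × 33.1 × 370) = 144.59 mm.
M_n = C_f(d − h_f/2) + (T − C_f)(d − a_w/2) = 884846 × (580 − 42.5) + 1505154 × (580 − 72.295) = 475.60 + 764.17 = 1239.77 × 10⁶ N·mm.
M_n = 1239.77 kN·m.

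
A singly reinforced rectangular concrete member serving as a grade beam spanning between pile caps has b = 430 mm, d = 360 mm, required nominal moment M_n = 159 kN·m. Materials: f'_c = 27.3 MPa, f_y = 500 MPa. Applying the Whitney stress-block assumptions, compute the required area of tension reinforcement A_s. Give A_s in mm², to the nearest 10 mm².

A_s ≈ 950 mm²

With M_n = 0.85 f'_c a b (d − a/2), solve the quadratic for a:
a = d − √(d² − 2M_n/(0.85 f'_c b)) = 360 − √(360² − 2 × 159×10⁶/(0.85 × 27.3 × 430)) = 47.38 mm.
A_s = 0.85 f'_c a b / f_y = 0.85 × 27.3 × 47.38 × 430 / 500 = 945.5 mm².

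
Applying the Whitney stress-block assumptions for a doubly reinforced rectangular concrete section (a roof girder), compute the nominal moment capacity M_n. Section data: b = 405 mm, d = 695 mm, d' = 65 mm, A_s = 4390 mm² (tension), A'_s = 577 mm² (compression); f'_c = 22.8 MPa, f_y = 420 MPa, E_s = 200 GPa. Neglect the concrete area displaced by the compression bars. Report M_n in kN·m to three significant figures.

Assume both tension and compression steel yield.
Net tension couple steel: A_s − A'_s = 3813 mm².
a = (A_s − A'_s) f_y / (0.85 f'_c b) = 1601460/(0.85 × 22.8 × 405) = 204.04 mm.
c = a/β₁ = 204.04/0.85 = 240.05 mm; ε'_s = 0.003(c − d')/c = 0.0022 ≥ f_y/E_s = 0.0021, so compression steel does yield.
M_n = (A_s − A'_s) f_y (d − a/2) + A'_s f_y (d − d') = [1601460 × (695 − 102.02) + 242340 × (695 − 65)] × 10⁻⁶ = 949.63 + 152.67 = 1102.30 kN·m.

M_n ≈ 1100 kN·m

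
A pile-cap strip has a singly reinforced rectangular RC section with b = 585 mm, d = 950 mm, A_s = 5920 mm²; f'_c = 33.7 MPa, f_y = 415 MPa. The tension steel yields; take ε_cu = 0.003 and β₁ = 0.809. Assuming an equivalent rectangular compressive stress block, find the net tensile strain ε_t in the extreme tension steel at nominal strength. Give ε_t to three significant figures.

a = A_s f_y/(0.85 f'_c b) = 146.61 mm.
β₁ = 0.809, so c = a/β₁ = 146.61/0.809 = 181.22 mm.
From the linear strain diagram with ε_cu = 0.003: ε_t = 0.003 (d − c)/c = 0.003 × (950 − 181.22)/181.22 = 0.0127.
Since ε_t ≥ 0.005, the section is tension-controlled.

ε_t ≈ 0.0127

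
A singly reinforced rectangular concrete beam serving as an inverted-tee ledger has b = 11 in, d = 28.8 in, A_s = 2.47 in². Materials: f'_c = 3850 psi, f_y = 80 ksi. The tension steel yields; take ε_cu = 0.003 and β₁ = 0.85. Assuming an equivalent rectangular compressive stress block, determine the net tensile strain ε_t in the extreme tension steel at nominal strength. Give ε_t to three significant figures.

ε_t ≈ 0.0104

a = A_s f_y/(0.85 f'_c b) = 5.489 in.
β₁ = 0.85, so c = a/β₁ = 5.489/0.85 = 6.458 in.
From the linear strain diagram with ε_cu = 0.003: ε_t = 0.003 (d − c)/c = 0.003 × (28.8 − 6.458)/6.458 = 0.0104.
Since ε_t ≥ 0.005, the section is tension-controlled.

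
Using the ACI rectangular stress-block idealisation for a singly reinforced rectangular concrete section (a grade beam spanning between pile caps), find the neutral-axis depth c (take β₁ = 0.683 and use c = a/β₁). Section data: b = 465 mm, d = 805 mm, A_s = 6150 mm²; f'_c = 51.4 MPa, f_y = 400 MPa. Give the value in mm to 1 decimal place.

c ≈ 177.3 mm

T = A_s f_y = 6150 × 400 = 2460000 N = 2460 kN.
Setting C = 0.85 f'_c a b equal to T: a = 2460000/(0.85 × 51.4 × 465) = 121.088 mm.
With β₁ = 0.683, c = a/β₁ = 121.088/0.683 = 177.3 mm.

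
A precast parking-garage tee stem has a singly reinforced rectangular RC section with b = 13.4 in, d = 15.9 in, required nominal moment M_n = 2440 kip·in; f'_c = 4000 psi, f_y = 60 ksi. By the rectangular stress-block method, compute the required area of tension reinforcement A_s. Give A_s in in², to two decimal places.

From M_n = 0.85 f'_c a b (d − a/2):
a = d − √(d² − 2M_n/(0.85 f'_c b)) = 15.9 − √(15.9² − 2 × 2440/(0.85 × 4 × 13.4)) = 3.829 in.
A_s = 0.85 f'_c a b / f_y = 0.85 × 4 × 3.829 × 13.4 / 60 = 2.907 in².

A_s ≈ 2.91 in²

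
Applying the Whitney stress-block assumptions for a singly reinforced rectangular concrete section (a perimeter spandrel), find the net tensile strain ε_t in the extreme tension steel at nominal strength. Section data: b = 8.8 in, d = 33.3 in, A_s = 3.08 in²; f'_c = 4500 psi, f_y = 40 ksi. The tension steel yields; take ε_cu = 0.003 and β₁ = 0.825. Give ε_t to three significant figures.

a = A_s f_y/(0.85 f'_c b) = 3.660 in.
β₁ = 0.825, so c = a/β₁ = 3.660/0.825 = 4.436 in.
From the linear strain diagram with ε_cu = 0.003: ε_t = 0.003 (d − c)/c = 0.003 × (33.3 − 4.436)/4.436 = 0.0195.
Since ε_t ≥ 0.005, the section is tension-controlled.

ε_t ≈ 0.0195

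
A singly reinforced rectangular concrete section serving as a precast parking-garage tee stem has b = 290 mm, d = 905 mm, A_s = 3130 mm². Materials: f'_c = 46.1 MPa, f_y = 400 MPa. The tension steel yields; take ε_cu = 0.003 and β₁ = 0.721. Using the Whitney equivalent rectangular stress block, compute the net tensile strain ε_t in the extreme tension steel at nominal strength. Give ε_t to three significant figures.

ε_t ≈ 0.0148

a = A_s f_y/(0.85 f'_c b) = 110.18 mm.
β₁ = 0.721, so c = a/β₁ = 110.18/0.721 = 152.82 mm.
From the linear strain diagram with ε_cu = 0.003: ε_t = 0.003 (d − c)/c = 0.003 × (905 − 152.82)/152.82 = 0.0148.
Since ε_t ≥ 0.005, the section is tension-controlled.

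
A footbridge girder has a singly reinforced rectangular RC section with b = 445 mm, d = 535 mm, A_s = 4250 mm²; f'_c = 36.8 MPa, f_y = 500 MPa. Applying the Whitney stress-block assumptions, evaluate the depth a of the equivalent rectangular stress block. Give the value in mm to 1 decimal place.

T = A_s f_y = 4250 × 500 = 2125000 N = 2125 kN.
Setting C = 0.85 f'_c a b equal to T: a = 2125000/(0.85 × 36.8 × 445) = 152.7 mm.

a ≈ 152.7 mm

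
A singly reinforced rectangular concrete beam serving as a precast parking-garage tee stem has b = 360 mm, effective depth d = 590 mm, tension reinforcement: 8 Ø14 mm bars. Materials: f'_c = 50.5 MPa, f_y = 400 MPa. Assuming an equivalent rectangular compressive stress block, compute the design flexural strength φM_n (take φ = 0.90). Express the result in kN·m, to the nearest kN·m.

A_s = 8 × 154 = 1232 mm².
T = A_s f_y = 1232 × 400 = 492800 N = 492.8 kN.
From C = T: a = T/(0.85 f'_c b) = 492800/(0.85 × 50.5 × 360) = 31.89 mm.
M_n = T(d − a/2) = 492.8 kN × (590 − 15.945) mm = 282.89 kN·m.
φM_n = 0.90 × 282.89 = 254.60 kN·m.

φM_n ≈ 255 kN·m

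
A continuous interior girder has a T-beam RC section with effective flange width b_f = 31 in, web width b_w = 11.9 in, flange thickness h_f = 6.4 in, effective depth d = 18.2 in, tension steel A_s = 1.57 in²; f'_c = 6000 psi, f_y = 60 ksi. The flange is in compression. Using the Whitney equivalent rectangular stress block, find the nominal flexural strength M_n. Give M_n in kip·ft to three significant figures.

Tension: T = A_s f_y = 1.57 × 60 = 94.2 kips.
Try a within the flange: a = T/(0.85 f'_c b_f) = 94.2/(0.85 × 6 × 31) = 0.596 in.
Since a = 0.596 ≤ h_f = 6.4 in, the stress block lies entirely in the flange; analyse as a rectangular beam of width b_f.
M_n = T(d − a/2) = 94.2 × (18.2 − 0.298) = 1686.4 kip·in.
M_n = 1686.4/12 = 140.53 kip·ft.

M_n ≈ 141 kip·ft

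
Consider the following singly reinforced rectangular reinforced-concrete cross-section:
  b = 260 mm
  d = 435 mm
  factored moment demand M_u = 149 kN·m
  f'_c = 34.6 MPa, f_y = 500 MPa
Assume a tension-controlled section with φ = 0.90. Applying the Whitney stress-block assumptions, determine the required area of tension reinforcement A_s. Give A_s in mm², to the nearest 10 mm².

M_n = M_u/φ = 149/0.90 = 165.556 kN·m.
With M_n = 0.85 f'_c a b (d − a/2), solve the quadratic for a:
a = d − √(d² − 2M_n/(0.85 f'_c b)) = 435 − √(435² − 2 × 165.556×10⁶/(0.85 × 34.6 × 260)) = 53.00 mm.
A_s = 0.85 f'_c a b / f_y = 0.85 × 34.6 × 53.00 × 260 / 500 = 810.5 mm².

A_s ≈ 810 mm²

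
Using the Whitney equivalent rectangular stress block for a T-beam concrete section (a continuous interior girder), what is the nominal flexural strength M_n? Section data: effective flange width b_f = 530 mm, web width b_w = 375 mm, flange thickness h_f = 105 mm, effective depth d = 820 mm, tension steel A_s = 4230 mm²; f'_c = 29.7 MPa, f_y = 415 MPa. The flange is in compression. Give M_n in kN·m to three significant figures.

Tension: T = A_s f_y = 4230 × 415 = 1755450 N.
Try a within the flange: a = T/(0.85 f'_c b_f) = 1755450/(0.85 × 29.7 × 530) = 131.20 mm.
a = 131.20 > h_f = 105 mm: the block extends into the web. Split into flange-overhang and web parts.
C_f = 0.85 f'_c (b_f − b_w) h_f = 0.85 × 29.7 × (530 − 375) × 105 = 410862 N.
Remaining web compression depth: a_w = (T − C_f)/(0.85 f'_c b_w) = (1755450 − 410862)/(0.85 × 29.7 × 375) = 142.03 mm.
M_n = C_f(d − h_f/2) + (T − C_f)(d − a_w/2) = 410862 × (820 − 52.5) + 1344588 × (820 − 71.015) = 315.34 + 1007.08 = 1322.42 × 10⁶ N·mm.
M_n = 1322.42 kN·m.

M_n ≈ 1320 kN·m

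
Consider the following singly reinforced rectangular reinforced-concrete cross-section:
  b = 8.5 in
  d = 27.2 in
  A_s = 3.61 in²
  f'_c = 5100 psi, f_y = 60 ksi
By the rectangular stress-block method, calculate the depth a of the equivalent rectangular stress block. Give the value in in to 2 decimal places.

a ≈ 5.88 in

T = A_s f_y = 3.61 × 60 = 216.6 kips.
a = T/(0.85 f'_c b) = 216.6/(0.85 × 5.1 × 8.5) = 5.88 in.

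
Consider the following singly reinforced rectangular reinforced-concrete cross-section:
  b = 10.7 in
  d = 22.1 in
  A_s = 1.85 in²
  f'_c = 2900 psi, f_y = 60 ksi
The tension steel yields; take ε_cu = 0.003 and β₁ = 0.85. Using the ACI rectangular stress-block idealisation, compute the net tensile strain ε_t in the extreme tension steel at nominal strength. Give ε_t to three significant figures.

ε_t ≈ 0.0104

a = A_s f_y/(0.85 f'_c b) = 4.208 in.
β₁ = 0.85, so c = a/β₁ = 4.208/0.85 = 4.951 in.
From the linear strain diagram with ε_cu = 0.003: ε_t = 0.003 (d − c)/c = 0.003 × (22.1 − 4.951)/4.951 = 0.0104.
Since ε_t ≥ 0.005, the section is tension-controlled.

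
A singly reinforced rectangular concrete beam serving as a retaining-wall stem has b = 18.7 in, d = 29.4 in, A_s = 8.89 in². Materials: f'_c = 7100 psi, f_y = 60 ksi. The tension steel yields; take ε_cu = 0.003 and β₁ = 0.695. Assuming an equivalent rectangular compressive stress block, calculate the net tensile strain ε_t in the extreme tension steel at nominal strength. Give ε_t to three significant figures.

ε_t ≈ 0.00997

a = A_s f_y/(0.85 f'_c b) = 4.726 in.
β₁ = 0.695, so c = a/β₁ = 4.726/0.695 = 6.800 in.
From the linear strain diagram with ε_cu = 0.003: ε_t = 0.003 (d − c)/c = 0.003 × (29.4 − 6.800)/6.800 = 0.00997.
Since ε_t ≥ 0.005, the section is tension-controlled.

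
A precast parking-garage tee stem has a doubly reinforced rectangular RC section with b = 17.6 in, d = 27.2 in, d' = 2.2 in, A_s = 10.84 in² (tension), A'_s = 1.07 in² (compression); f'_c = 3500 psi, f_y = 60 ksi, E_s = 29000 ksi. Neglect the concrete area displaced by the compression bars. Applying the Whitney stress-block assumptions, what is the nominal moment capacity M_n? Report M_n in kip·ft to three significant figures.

M_n ≈ 1190 kip·ft

Assume both steels yield.
a = (A_s − A'_s) f_y/(0.85 f'_c b) = (10.84 − 1.07) × 60/(0.85 × 3.5 × 17.6) = 11.196 in.
c = a/β₁ = 11.196/0.85 = 13.172 in; ε'_s = 0.003(c − d')/c = 0.0025 ≥ ε_y = 0.0021, so the compression steel yields.
M_n = (A_s − A'_s) f_y (d − a/2) + A'_s f_y (d − d') = 586.2 × (27.2 − 5.598) + 64.2 × (27.2 − 2.2) = 12663.1 + 1605.0 = 14268.1 kip·in = 14268.1/12 = 1189.01 kip·ft.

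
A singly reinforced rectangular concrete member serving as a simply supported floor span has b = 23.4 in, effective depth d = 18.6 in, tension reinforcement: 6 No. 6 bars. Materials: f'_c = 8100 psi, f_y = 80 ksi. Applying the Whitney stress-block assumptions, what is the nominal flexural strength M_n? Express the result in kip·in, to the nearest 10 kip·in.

M_n ≈ 3790 kip·in

A_s = 6 × 0.44 = 2.64 in².
T = A_s f_y = 2.64 × 80 = 211.2 kips.
a = T/(0.85 f'_c b) = 211.2/(0.85 × 8.1 × 23.4) = 1.311 in.
M_n = T(d − a/2) = 211.2 × (18.6 − 0.6555) = 3789.9 kip·in.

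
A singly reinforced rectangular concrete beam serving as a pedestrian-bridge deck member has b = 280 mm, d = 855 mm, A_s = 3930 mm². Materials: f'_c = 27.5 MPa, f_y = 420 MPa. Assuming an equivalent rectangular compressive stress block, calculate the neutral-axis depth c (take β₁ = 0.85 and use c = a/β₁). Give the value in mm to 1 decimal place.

T = A_s f_y = 3930 × 420 = 1650600 N = 1650.6 kN.
Setting C = 0.85 f'_c a b equal to T: a = 1650600/(0.85 × 27.5 × 280) = 252.193 mm.
With β₁ = 0.85, c = a/β₁ = 252.193/0.85 = 296.7 mm.

c ≈ 296.7 mm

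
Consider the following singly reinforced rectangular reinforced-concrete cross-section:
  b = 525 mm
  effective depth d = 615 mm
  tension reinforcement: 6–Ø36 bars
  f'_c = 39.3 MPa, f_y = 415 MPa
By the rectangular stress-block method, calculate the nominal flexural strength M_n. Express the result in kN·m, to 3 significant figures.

M_n ≈ 1380 kN·m

A_s = 6 × 1018 = 6108 mm².
T = A_s f_y = 6108 × 415 = 2534820 N = 2534.82 kN.
From C = T: a = T/(0.85 f'_c b) = 2534820/(0.85 × 39.3 × 525) = 144.54 mm.
M_n = T(d − a/2) = 2534.82 kN × (615 − 72.27) mm = 1375.72 kN·m.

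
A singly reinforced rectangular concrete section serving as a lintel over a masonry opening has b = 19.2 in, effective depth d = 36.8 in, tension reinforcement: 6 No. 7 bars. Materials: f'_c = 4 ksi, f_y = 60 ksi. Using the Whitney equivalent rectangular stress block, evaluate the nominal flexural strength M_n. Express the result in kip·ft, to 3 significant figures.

M_n ≈ 633 kip·ft

A_s = 6 × 0.6 = 3.6 in².
T = A_s f_y = 3.6 × 60 = 216 kips.
a = T/(0.85 f'_c b) = 216/(0.85 × 4 × 19.2) = 3.309 in.
M_n = T(d − a/2) = 216 × (36.8 − 1.6545) = 7591.4 kip·in = 7591.4/12 = 632.62 kip·ft.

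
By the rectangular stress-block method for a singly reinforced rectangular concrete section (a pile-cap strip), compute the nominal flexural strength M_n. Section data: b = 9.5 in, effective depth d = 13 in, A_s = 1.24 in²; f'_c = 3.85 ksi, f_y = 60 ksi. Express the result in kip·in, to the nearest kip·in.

T = A_s f_y = 1.24 × 60 = 74.4 kips.
a = T/(0.85 f'_c b) = 74.4/(0.85 × 3.85 × 9.5) = 2.393 in.
M_n = T(d − a/2) = 74.4 × (13 − 1.1965) = 878.2 kip·in.

M_n ≈ 878 kip·in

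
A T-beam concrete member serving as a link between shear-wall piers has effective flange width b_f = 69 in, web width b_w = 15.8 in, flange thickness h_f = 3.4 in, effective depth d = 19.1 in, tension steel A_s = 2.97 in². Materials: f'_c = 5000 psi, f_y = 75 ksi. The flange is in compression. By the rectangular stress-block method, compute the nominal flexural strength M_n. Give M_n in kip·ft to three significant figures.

M_n ≈ 347 kip·ft

Tension: T = A_s f_y = 2.97 × 75 = 222.75 kips.
Try a within the flange: a = T/(0.85 f'_c b_f) = 222.75/(0.85 × 5 × 69) = 0.760 in.
Since a = 0.760 ≤ h_f = 3.4 in, the stress block lies entirely in the flange; analyse as a rectangular beam of width b_f.
M_n = T(d − a/2) = 222.75 × (19.1 − 0.38) = 4169.9 kip·in.
M_n = 4169.9/12 = 347.49 kip·ft.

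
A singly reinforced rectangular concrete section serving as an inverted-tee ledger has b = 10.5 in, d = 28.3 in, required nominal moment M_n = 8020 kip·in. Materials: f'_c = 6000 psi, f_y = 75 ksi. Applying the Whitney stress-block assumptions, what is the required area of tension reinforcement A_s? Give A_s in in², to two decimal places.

From M_n = 0.85 f'_c a b (d − a/2):
a = d − √(d² − 2M_n/(0.85 f'_c b)) = 28.3 − √(28.3² − 2 × 8020/(0.85 × 6 × 10.5)) = 5.909 in.
A_s = 0.85 f'_c a b / f_y = 0.85 × 6 × 5.909 × 10.5 / 75 = 4.219 in².

A_s ≈ 4.22 in²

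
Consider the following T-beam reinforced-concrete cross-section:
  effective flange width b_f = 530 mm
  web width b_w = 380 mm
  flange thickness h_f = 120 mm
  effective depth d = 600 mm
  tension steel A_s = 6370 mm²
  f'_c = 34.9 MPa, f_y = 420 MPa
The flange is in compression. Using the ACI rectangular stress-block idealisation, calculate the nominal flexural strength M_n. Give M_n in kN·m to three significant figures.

Tension: T = A_s f_y = 6370 × 420 = 2675400 N.
Try a within the flange: a = T/(0.85 f'_c b_f) = 2675400/(0.85 × 34.9 × 530) = 170.16 mm.
a = 170.16 > h_f = 120 mm: the block extends into the web. Split into flange-overhang and web parts.
C_f = 0.85 f'_c (b_f − b_w) h_f = 0.85 × 34.9 × (530 − 380) × 120 = 533970 N.
Remaining web compression depth: a_w = (T − C_f)/(0.85 f'_c b_w) = (2675400 − 533970)/(0.85 × 34.9 × 380) = 189.97 mm.
M_n = C_f(d − h_f/2) + (T − C_f)(d − a_w/2) = 533970 × (600 − 60) + 2141430 × (600 − 94.985) = 288.34 + 1081.45 = 1369.79 × 10⁶ N·mm.
M_n = 1369.79 kN·m.

M_n ≈ 1370 kN·m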